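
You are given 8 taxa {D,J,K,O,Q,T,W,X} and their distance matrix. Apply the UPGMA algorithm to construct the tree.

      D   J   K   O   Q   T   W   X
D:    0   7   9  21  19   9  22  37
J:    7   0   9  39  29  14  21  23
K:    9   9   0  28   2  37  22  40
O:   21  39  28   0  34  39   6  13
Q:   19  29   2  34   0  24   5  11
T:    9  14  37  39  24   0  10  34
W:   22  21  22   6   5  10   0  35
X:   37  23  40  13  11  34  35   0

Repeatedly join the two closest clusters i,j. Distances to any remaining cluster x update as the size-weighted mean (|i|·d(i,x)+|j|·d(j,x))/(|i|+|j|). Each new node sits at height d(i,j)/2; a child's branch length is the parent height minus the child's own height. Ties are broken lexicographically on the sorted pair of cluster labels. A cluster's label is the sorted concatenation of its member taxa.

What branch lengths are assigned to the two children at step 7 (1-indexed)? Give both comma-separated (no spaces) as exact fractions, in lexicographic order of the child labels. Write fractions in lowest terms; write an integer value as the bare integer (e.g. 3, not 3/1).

iteration 1: select K,Q (d=2); attach at lengths (1, 1); label the merged cluster KQ
  updated: d(D,KQ)=14, d(J,KQ)=19, d(KQ,O)=31, d(KQ,T)=61/2, d(KQ,W)=27/2, d(KQ,X)=51/2
iteration 2: select O,W (d=6); attach at lengths (3, 3); label the merged cluster OW
  updated: d(D,OW)=43/2, d(J,OW)=30, d(KQ,OW)=89/4, d(OW,T)=49/2, d(OW,X)=24
iteration 3: select D,J (d=7); attach at lengths (7/2, 7/2); label the merged cluster DJ
  updated: d(DJ,KQ)=33/2, d(DJ,OW)=103/4, d(DJ,T)=23/2, d(DJ,X)=30
iteration 4: select DJ,T (d=23/2); attach at lengths (9/4, 23/4); label the merged cluster DJT
  updated: d(DJT,KQ)=127/6, d(DJT,OW)=76/3, d(DJT,X)=94/3
iteration 5: select DJT,KQ (d=127/6); attach at lengths (29/6, 115/12); label the merged cluster DJKQT
  updated: d(DJKQT,OW)=241/10, d(DJKQT,X)=29
iteration 6: select OW,X (d=24); attach at lengths (9, 12); label the merged cluster OWX
  updated: d(DJKQT,OWX)=386/15
iteration 7: select DJKQT,OWX (d=386/15); attach at lengths (137/60, 13/15); label the merged cluster DJKOQTWX
final tree: ((((D:7/2,J:7/2):9/4,T:23/4):29/6,(K:1,Q:1):115/12):137/60,((O:3,W:3):9,X:12):13/15)
total length: 1847/30

137/60,13/15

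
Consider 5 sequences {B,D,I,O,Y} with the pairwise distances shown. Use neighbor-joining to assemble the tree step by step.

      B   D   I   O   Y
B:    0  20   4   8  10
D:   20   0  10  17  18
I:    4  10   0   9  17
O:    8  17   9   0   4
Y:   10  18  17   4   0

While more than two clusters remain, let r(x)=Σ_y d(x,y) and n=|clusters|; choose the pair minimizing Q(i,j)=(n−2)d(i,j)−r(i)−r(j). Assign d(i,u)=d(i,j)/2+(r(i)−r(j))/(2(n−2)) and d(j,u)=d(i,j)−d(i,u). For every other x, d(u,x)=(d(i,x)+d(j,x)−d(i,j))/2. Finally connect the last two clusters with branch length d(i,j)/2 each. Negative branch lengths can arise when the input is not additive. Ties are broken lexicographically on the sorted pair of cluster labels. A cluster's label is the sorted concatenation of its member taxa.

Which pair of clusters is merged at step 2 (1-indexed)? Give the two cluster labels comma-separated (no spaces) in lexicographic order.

step 1: merge (D,I) at d=10, Q=-75; branch lengths D→55/6, I→5/6; new cluster DI
  updated: d(B,DI)=7, d(DI,O)=8, d(DI,Y)=25/2
step 2: merge (B,DI) at d=7, Q=-77/2; branch lengths B→23/8, DI→33/8; new cluster BDI
  updated: d(BDI,O)=9/2, d(BDI,Y)=31/4
step 3: merge (BDI,O) at d=9/2, Q=-65/4; branch lengths BDI→33/8, O→3/8; new cluster BDIO
  updated: d(BDIO,Y)=29/8
step 4: merge (BDIO,Y) at d=29/8; branch lengths BDIO→29/16, Y→29/16; new cluster BDIOY
final tree: (((B:23/8,(D:55/6,I:5/6):33/8):33/8,O:3/8):29/16,Y:29/16)
total length: 201/8

B,DI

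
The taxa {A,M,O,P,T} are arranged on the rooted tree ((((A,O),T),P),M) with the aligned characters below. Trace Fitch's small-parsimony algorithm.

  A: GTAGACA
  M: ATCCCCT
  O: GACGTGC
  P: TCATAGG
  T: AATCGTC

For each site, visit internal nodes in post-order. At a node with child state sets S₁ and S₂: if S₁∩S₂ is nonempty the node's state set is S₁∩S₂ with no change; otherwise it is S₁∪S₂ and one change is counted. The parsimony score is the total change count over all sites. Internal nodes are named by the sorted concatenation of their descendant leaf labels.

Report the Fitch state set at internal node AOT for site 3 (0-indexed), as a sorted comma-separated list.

[col 0] AO: children A:{G}, O:{G} ∩→ {G}; cost 0
[col 0] AOT: children AO:{G}, T:{A} ∪→ {A,G}; cost 1
[col 0] AOPT: children AOT:{A,G}, P:{T} ∪→ {A,G,T}; cost 1
[col 0] AMOPT: children AOPT:{A,G,T}, M:{A} ∩→ {A}; cost 0
[col 1] AO: children A:{T}, O:{A} ∪→ {A,T}; cost 1
[col 1] AOT: children AO:{A,T}, T:{A} ∩→ {A}; cost 0
[col 1] AOPT: children AOT:{A}, P:{C} ∪→ {A,C}; cost 1
[col 1] AMOPT: children AOPT:{A,C}, M:{T} ∪→ {A,C,T}; cost 1
[col 2] AO: children A:{A}, O:{C} ∪→ {A,C}; cost 1
[col 2] AOT: children AO:{A,C}, T:{T} ∪→ {A,C,T}; cost 1
[col 2] AOPT: children AOT:{A,C,T}, P:{A} ∩→ {A}; cost 0
[col 2] AMOPT: children AOPT:{A}, M:{C} ∪→ {A,C}; cost 1
[col 3] AO: children A:{G}, O:{G} ∩→ {G}; cost 0
[col 3] AOT: children AO:{G}, T:{C} ∪→ {C,G}; cost 1
[col 3] AOPT: children AOT:{C,G}, P:{T} ∪→ {C,G,T}; cost 1
[col 3] AMOPT: children AOPT:{C,G,T}, M:{C} ∩→ {C}; cost 0
[col 4] AO: children A:{A}, O:{T} ∪→ {A,T}; cost 1
[col 4] AOT: children AO:{A,T}, T:{G} ∪→ {A,G,T}; cost 1
[col 4] AOPT: children AOT:{A,G,T}, P:{A} ∩→ {A}; cost 0
[col 4] AMOPT: children AOPT:{A}, M:{C} ∪→ {A,C}; cost 1
[col 5] AO: children A:{C}, O:{G} ∪→ {C,G}; cost 1
[col 5] AOT: children AO:{C,G}, T:{T} ∪→ {C,G,T}; cost 1
[col 5] AOPT: children AOT:{C,G,T}, P:{G} ∩→ {G}; cost 0
[col 5] AMOPT: children AOPT:{G}, M:{C} ∪→ {C,G}; cost 1
[col 6] AO: children A:{A}, O:{C} ∪→ {A,C}; cost 1
[col 6] AOT: children AO:{A,C}, T:{C} ∩→ {C}; cost 0
[col 6] AOPT: children AOT:{C}, P:{G} ∪→ {C,G}; cost 1
[col 6] AMOPT: children AOPT:{C,G}, M:{T} ∪→ {C,G,T}; cost 1
per-site changes: [2, 3, 3, 2, 3, 3, 3]; total = 19

C,G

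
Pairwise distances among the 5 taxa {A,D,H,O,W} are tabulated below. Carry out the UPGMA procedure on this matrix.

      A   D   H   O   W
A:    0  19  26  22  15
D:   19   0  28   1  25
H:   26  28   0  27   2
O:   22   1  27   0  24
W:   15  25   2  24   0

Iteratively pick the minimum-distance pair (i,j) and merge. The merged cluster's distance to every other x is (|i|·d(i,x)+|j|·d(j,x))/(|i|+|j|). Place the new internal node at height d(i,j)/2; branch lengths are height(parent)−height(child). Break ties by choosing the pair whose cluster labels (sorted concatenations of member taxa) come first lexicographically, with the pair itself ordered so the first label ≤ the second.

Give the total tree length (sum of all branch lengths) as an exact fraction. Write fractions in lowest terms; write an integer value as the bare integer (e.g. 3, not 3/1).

iteration 1: select D,O (d=1); attach at lengths (1/2, 1/2); label the merged cluster DO
  updated: d(A,DO)=41/2, d(DO,H)=55/2, d(DO,W)=49/2
iteration 2: select H,W (d=2); attach at lengths (1, 1); label the merged cluster HW
  updated: d(A,HW)=41/2, d(DO,HW)=26
iteration 3: select A,DO (d=41/2); attach at lengths (41/4, 39/4); label the merged cluster ADO
  updated: d(ADO,HW)=145/6
iteration 4: select ADO,HW (d=145/6); attach at lengths (11/6, 133/12); label the merged cluster ADHOW
final tree: ((A:41/4,(D:1/2,O:1/2):39/4):11/6,(H:1,W:1):133/12)
total length: 431/12

431/12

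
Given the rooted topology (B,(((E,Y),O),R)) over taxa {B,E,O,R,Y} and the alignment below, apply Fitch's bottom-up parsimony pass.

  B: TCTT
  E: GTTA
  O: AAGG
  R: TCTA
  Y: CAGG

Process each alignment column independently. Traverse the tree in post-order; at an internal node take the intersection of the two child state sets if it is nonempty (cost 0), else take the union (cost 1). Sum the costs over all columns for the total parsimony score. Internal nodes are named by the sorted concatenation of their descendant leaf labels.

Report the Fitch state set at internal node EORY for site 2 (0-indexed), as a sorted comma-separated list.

EY@0: {G} ∪ {C} = {C,G} (union, +1)
EOY@0: {C,G} ∪ {A} = {A,C,G} (union, +1)
EORY@0: {A,C,G} ∪ {T} = {A,C,G,T} (union, +1)
BEORY@0: {T} ∩ {A,C,G,T} = {T} (intersection, +0)
EY@1: {T} ∪ {A} = {A,T} (union, +1)
EOY@1: {A,T} ∩ {A} = {A} (intersection, +0)
EORY@1: {A} ∪ {C} = {A,C} (union, +1)
BEORY@1: {C} ∩ {A,C} = {C} (intersection, +0)
EY@2: {T} ∪ {G} = {G,T} (union, +1)
EOY@2: {G,T} ∩ {G} = {G} (intersection, +0)
EORY@2: {G} ∪ {T} = {G,T} (union, +1)
BEORY@2: {T} ∩ {G,T} = {T} (intersection, +0)
EY@3: {A} ∪ {G} = {A,G} (union, +1)
EOY@3: {A,G} ∩ {G} = {G} (intersection, +0)
EORY@3: {G} ∪ {A} = {A,G} (union, +1)
BEORY@3: {T} ∪ {A,G} = {A,G,T} (union, +1)
per-site changes: [3, 2, 2, 3]; total = 10

G,T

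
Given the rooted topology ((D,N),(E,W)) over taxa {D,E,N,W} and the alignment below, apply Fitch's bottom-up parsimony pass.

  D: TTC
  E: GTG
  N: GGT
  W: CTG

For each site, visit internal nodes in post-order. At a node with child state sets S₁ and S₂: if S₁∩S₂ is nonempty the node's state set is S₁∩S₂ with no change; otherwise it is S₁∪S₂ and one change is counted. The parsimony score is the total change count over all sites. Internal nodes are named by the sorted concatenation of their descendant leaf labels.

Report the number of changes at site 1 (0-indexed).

1

[col 0] DN: children D:{T}, N:{G} ∪→ {G,T}; cost 1
[col 0] EW: children E:{G}, W:{C} ∪→ {C,G}; cost 1
[col 0] DENW: children DN:{G,T}, EW:{C,G} ∩→ {G}; cost 0
[col 1] DN: children D:{T}, N:{G} ∪→ {G,T}; cost 1
[col 1] EW: children E:{T}, W:{T} ∩→ {T}; cost 0
[col 1] DENW: children DN:{G,T}, EW:{T} ∩→ {T}; cost 0
[col 2] DN: children D:{C}, N:{T} ∪→ {C,T}; cost 1
[col 2] EW: children E:{G}, W:{G} ∩→ {G}; cost 0
[col 2] DENW: children DN:{C,T}, EW:{G} ∪→ {C,G,T}; cost 1
per-site changes: [2, 1, 2]; total = 5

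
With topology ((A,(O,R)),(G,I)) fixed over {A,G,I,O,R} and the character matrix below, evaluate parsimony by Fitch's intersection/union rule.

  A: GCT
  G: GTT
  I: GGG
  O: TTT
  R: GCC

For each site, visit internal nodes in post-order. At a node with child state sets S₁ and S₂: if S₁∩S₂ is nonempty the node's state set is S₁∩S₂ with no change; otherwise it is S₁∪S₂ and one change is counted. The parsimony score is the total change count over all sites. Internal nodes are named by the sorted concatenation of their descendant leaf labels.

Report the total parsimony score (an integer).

6

OR@0: {T} ∪ {G} = {G,T} (union, +1)
AOR@0: {G} ∩ {G,T} = {G} (intersection, +0)
GI@0: {G} ∩ {G} = {G} (intersection, +0)
AGIOR@0: {G} ∩ {G} = {G} (intersection, +0)
OR@1: {T} ∪ {C} = {C,T} (union, +1)
AOR@1: {C} ∩ {C,T} = {C} (intersection, +0)
GI@1: {T} ∪ {G} = {G,T} (union, +1)
AGIOR@1: {C} ∪ {G,T} = {C,G,T} (union, +1)
OR@2: {T} ∪ {C} = {C,T} (union, +1)
AOR@2: {T} ∩ {C,T} = {T} (intersection, +0)
GI@2: {T} ∪ {G} = {G,T} (union, +1)
AGIOR@2: {T} ∩ {G,T} = {T} (intersection, +0)
per-site changes: [1, 3, 2]; total = 6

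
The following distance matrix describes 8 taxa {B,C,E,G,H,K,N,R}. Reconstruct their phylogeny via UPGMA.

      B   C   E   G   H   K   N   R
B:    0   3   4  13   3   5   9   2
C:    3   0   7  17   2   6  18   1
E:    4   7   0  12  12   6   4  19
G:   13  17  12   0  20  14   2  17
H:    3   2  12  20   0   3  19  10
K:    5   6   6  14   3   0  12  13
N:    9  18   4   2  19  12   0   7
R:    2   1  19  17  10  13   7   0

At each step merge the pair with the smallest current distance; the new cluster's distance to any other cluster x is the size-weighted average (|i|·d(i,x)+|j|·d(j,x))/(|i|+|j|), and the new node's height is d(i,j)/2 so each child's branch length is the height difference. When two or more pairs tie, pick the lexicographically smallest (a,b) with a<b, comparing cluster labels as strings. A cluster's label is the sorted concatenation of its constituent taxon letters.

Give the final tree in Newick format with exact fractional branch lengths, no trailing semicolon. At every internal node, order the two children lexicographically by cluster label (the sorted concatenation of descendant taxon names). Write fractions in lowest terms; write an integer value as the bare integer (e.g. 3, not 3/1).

(((B:5/4,(C:1/2,R:1/2):3/4):2,(H:3/2,K:3/2):7/4):193/60,(E:4,(G:1,N:1):3):37/15)

iteration 1: select C,R (d=1); attach at lengths (1/2, 1/2); label the merged cluster CR
  updated: d(B,CR)=5/2, d(CR,E)=13, d(CR,G)=17, d(CR,H)=6, d(CR,K)=19/2, d(CR,N)=25/2
iteration 2: select G,N (d=2); attach at lengths (1, 1); label the merged cluster GN
  updated: d(B,GN)=11, d(CR,GN)=59/4, d(E,GN)=8, d(GN,H)=39/2, d(GN,K)=13
iteration 3: select B,CR (d=5/2); attach at lengths (5/4, 3/4); label the merged cluster BCR
  updated: d(BCR,E)=10, d(BCR,GN)=27/2, d(BCR,H)=5, d(BCR,K)=8
iteration 4: select H,K (d=3); attach at lengths (3/2, 3/2); label the merged cluster HK
  updated: d(BCR,HK)=13/2, d(E,HK)=9, d(GN,HK)=65/4
iteration 5: select BCR,HK (d=13/2); attach at lengths (2, 7/4); label the merged cluster BCHKR
  updated: d(BCHKR,E)=48/5, d(BCHKR,GN)=73/5
iteration 6: select E,GN (d=8); attach at lengths (4, 3); label the merged cluster EGN
  updated: d(BCHKR,EGN)=194/15
iteration 7: select BCHKR,EGN (d=194/15); attach at lengths (193/60, 37/15); label the merged cluster BCEGHKNR
final tree: (((B:5/4,(C:1/2,R:1/2):3/4):2,(H:3/2,K:3/2):7/4):193/60,(E:4,(G:1,N:1):3):37/15)
total length: 733/30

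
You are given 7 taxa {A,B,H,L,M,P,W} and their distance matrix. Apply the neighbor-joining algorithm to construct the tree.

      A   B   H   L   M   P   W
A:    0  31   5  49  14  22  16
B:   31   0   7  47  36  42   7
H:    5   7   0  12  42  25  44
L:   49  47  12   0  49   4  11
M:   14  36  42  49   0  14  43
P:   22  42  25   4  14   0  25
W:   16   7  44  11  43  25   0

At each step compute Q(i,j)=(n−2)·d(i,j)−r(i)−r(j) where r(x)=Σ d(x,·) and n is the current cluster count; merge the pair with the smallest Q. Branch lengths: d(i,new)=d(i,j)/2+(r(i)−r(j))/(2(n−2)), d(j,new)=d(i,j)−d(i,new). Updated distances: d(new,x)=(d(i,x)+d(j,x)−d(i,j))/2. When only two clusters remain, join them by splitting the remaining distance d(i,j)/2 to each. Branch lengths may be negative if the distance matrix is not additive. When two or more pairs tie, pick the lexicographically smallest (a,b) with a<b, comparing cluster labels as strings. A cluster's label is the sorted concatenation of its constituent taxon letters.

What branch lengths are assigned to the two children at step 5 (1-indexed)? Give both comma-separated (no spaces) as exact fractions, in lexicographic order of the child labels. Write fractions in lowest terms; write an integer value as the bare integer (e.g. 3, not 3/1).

55/16,85/16

1. join L+P (d=4, Q=-284) ⇒ LP; edges |L|=6, |P|=-2
  updated: d(A,LP)=67/2, d(B,LP)=85/2, d(H,LP)=33/2, d(LP,M)=59/2, d(LP,W)=16
2. join B+W (d=7, Q=-443/2) ⇒ BW; edges |B|=51/16, |W|=61/16
  updated: d(A,BW)=20, d(BW,H)=22, d(BW,LP)=103/4, d(BW,M)=36
3. join A+M (d=14, Q=-152) ⇒ AM; edges |A|=-7/6, |M|=91/6
  updated: d(AM,BW)=21, d(AM,H)=33/2, d(AM,LP)=49/2
4. join AM+BW (d=21, Q=-355/4) ⇒ ABMW; edges |AM|=141/16, |BW|=195/16
  updated: d(ABMW,H)=35/4, d(ABMW,LP)=117/8
5. join ABMW+H (d=35/4, Q=-319/8) ⇒ ABHMW; edges |ABMW|=55/16, |H|=85/16
  updated: d(ABHMW,LP)=179/16
6. join ABHMW+LP (d=179/16) ⇒ ABHLMPW; edges |ABHMW|=179/32, |LP|=179/32
final tree: ((((A:-7/6,M:91/6):141/16,(B:51/16,W:61/16):195/16):55/16,H:85/16):179/32,(L:6,P:-2):179/32)
total length: 1055/16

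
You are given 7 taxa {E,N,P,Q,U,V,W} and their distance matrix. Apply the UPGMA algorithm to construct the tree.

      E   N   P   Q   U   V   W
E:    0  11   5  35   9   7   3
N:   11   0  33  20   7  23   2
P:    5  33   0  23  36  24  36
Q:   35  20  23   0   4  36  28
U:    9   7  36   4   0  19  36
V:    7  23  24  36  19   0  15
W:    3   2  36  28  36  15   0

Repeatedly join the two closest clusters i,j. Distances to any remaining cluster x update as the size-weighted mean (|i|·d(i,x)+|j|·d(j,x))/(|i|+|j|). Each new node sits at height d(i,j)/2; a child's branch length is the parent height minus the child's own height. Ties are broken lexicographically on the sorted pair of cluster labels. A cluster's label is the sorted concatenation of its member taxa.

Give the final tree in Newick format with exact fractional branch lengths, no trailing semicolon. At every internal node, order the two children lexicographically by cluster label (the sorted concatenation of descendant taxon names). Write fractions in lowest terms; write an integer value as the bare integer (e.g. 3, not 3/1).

((((E:5/2,P:5/2):21/4,V:31/4):7/3,(N:1,W:1):109/12):71/30,(Q:2,U:2):209/20)

1. join N+W (d=2) ⇒ NW; edges |N|=1, |W|=1
  updated: d(E,NW)=7, d(NW,P)=69/2, d(NW,Q)=24, d(NW,U)=43/2, d(NW,V)=19
2. join Q+U (d=4) ⇒ QU; edges |Q|=2, |U|=2
  updated: d(E,QU)=22, d(NW,QU)=91/4, d(P,QU)=59/2, d(QU,V)=55/2
3. join E+P (d=5) ⇒ EP; edges |E|=5/2, |P|=5/2
  updated: d(EP,NW)=83/4, d(EP,QU)=103/4, d(EP,V)=31/2
4. join EP+V (d=31/2) ⇒ EPV; edges |EP|=21/4, |V|=31/4
  updated: d(EPV,NW)=121/6, d(EPV,QU)=79/3
5. join EPV+NW (d=121/6) ⇒ ENPVW; edges |EPV|=7/3, |NW|=109/12
  updated: d(ENPVW,QU)=249/10
6. join ENPVW+QU (d=249/10) ⇒ ENPQUVW; edges |ENPVW|=71/30, |QU|=209/20
final tree: ((((E:5/2,P:5/2):21/4,V:31/4):7/3,(N:1,W:1):109/12):71/30,(Q:2,U:2):209/20)
total length: 1447/30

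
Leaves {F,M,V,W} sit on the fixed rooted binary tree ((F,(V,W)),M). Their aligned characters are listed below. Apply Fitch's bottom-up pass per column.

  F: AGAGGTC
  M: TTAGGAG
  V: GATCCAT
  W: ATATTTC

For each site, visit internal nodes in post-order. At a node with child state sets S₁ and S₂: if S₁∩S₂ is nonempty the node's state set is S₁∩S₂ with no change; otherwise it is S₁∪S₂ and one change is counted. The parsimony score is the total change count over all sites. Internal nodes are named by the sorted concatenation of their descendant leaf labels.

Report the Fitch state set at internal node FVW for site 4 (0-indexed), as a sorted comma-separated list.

C,G,T

[col 0] VW: children V:{G}, W:{A} ∪→ {A,G}; cost 1
[col 0] FVW: children F:{A}, VW:{A,G} ∩→ {A}; cost 0
[col 0] FMVW: children FVW:{A}, M:{T} ∪→ {A,T}; cost 1
[col 1] VW: children V:{A}, W:{T} ∪→ {A,T}; cost 1
[col 1] FVW: children F:{G}, VW:{A,T} ∪→ {A,G,T}; cost 1
[col 1] FMVW: children FVW:{A,G,T}, M:{T} ∩→ {T}; cost 0
[col 2] VW: children V:{T}, W:{A} ∪→ {A,T}; cost 1
[col 2] FVW: children F:{A}, VW:{A,T} ∩→ {A}; cost 0
[col 2] FMVW: children FVW:{A}, M:{A} ∩→ {A}; cost 0
[col 3] VW: children V:{C}, W:{T} ∪→ {C,T}; cost 1
[col 3] FVW: children F:{G}, VW:{C,T} ∪→ {C,G,T}; cost 1
[col 3] FMVW: children FVW:{C,G,T}, M:{G} ∩→ {G}; cost 0
[col 4] VW: children V:{C}, W:{T} ∪→ {C,T}; cost 1
[col 4] FVW: children F:{G}, VW:{C,T} ∪→ {C,G,T}; cost 1
[col 4] FMVW: children FVW:{C,G,T}, M:{G} ∩→ {G}; cost 0
[col 5] VW: children V:{A}, W:{T} ∪→ {A,T}; cost 1
[col 5] FVW: children F:{T}, VW:{A,T} ∩→ {T}; cost 0
[col 5] FMVW: children FVW:{T}, M:{A} ∪→ {A,T}; cost 1
[col 6] VW: children V:{T}, W:{C} ∪→ {C,T}; cost 1
[col 6] FVW: children F:{C}, VW:{C,T} ∩→ {C}; cost 0
[col 6] FMVW: children FVW:{C}, M:{G} ∪→ {C,G}; cost 1
per-site changes: [2, 2, 1, 2, 2, 2, 2]; total = 13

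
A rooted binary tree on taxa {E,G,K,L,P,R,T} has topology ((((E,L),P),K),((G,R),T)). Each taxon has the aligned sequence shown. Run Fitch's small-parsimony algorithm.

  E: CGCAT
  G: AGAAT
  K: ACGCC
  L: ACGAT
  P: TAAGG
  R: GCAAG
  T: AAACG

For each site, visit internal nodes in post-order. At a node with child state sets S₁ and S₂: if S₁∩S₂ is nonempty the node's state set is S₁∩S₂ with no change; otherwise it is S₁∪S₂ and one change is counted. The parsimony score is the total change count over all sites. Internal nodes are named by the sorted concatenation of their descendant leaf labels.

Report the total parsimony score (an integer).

16

site 0, node EL: E={C} ∪ L={A} → {A,C} (+1)
site 0, node ELP: EL={A,C} ∪ P={T} → {A,C,T} (+1)
site 0, node EKLP: ELP={A,C,T} ∩ K={A} → {A} (+0)
site 0, node GR: G={A} ∪ R={G} → {A,G} (+1)
site 0, node GRT: GR={A,G} ∩ T={A} → {A} (+0)
site 0, node EGKLPRT: EKLP={A} ∩ GRT={A} → {A} (+0)
site 1, node EL: E={G} ∪ L={C} → {C,G} (+1)
site 1, node ELP: EL={C,G} ∪ P={A} → {A,C,G} (+1)
site 1, node EKLP: ELP={A,C,G} ∩ K={C} → {C} (+0)
site 1, node GR: G={G} ∪ R={C} → {C,G} (+1)
site 1, node GRT: GR={C,G} ∪ T={A} → {A,C,G} (+1)
site 1, node EGKLPRT: EKLP={C} ∩ GRT={A,C,G} → {C} (+0)
site 2, node EL: E={C} ∪ L={G} → {C,G} (+1)
site 2, node ELP: EL={C,G} ∪ P={A} → {A,C,G} (+1)
site 2, node EKLP: ELP={A,C,G} ∩ K={G} → {G} (+0)
site 2, node GR: G={A} ∩ R={A} → {A} (+0)
site 2, node GRT: GR={A} ∩ T={A} → {A} (+0)
site 2, node EGKLPRT: EKLP={G} ∪ GRT={A} → {A,G} (+1)
site 3, node EL: E={A} ∩ L={A} → {A} (+0)
site 3, node ELP: EL={A} ∪ P={G} → {A,G} (+1)
site 3, node EKLP: ELP={A,G} ∪ K={C} → {A,C,G} (+1)
site 3, node GR: G={A} ∩ R={A} → {A} (+0)
site 3, node GRT: GR={A} ∪ T={C} → {A,C} (+1)
site 3, node EGKLPRT: EKLP={A,C,G} ∩ GRT={A,C} → {A,C} (+0)
site 4, node EL: E={T} ∩ L={T} → {T} (+0)
site 4, node ELP: EL={T} ∪ P={G} → {G,T} (+1)
site 4, node EKLP: ELP={G,T} ∪ K={C} → {C,G,T} (+1)
site 4, node GR: G={T} ∪ R={G} → {G,T} (+1)
site 4, node GRT: GR={G,T} ∩ T={G} → {G} (+0)
site 4, node EGKLPRT: EKLP={C,G,T} ∩ GRT={G} → {G} (+0)
per-site changes: [3, 4, 3, 3, 3]; total = 16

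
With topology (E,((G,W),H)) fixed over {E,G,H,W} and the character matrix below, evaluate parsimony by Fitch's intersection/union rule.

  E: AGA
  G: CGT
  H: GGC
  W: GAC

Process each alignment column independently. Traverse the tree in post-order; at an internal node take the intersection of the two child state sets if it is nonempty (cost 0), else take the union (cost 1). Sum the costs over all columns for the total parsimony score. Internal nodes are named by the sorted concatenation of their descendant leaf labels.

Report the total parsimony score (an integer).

5

[col 0] GW: children G:{C}, W:{G} ∪→ {C,G}; cost 1
[col 0] GHW: children GW:{C,G}, H:{G} ∩→ {G}; cost 0
[col 0] EGHW: children E:{A}, GHW:{G} ∪→ {A,G}; cost 1
[col 1] GW: children G:{G}, W:{A} ∪→ {A,G}; cost 1
[col 1] GHW: children GW:{A,G}, H:{G} ∩→ {G}; cost 0
[col 1] EGHW: children E:{G}, GHW:{G} ∩→ {G}; cost 0
[col 2] GW: children G:{T}, W:{C} ∪→ {C,T}; cost 1
[col 2] GHW: children GW:{C,T}, H:{C} ∩→ {C}; cost 0
[col 2] EGHW: children E:{A}, GHW:{C} ∪→ {A,C}; cost 1
per-site changes: [2, 1, 2]; total = 5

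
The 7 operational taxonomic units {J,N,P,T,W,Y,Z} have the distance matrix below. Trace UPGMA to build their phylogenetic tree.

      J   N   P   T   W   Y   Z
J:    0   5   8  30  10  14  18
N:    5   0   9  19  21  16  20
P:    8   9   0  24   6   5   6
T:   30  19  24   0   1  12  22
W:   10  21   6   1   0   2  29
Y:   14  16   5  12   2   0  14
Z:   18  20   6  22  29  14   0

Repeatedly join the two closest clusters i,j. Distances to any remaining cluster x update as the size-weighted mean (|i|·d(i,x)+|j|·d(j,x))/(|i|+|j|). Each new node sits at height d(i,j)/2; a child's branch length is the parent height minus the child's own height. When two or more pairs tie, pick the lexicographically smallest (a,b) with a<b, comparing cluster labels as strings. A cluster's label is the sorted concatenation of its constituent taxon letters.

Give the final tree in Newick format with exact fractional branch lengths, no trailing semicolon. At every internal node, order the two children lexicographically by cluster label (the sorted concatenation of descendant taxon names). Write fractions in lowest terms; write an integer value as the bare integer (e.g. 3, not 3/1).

iteration 1: select T,W (d=1); attach at lengths (1/2, 1/2); label the merged cluster TW
  updated: d(J,TW)=20, d(N,TW)=20, d(P,TW)=15, d(TW,Y)=7, d(TW,Z)=51/2
iteration 2: select J,N (d=5); attach at lengths (5/2, 5/2); label the merged cluster JN
  updated: d(JN,P)=17/2, d(JN,TW)=20, d(JN,Y)=15, d(JN,Z)=19
iteration 3: select P,Y (d=5); attach at lengths (5/2, 5/2); label the merged cluster PY
  updated: d(JN,PY)=47/4, d(PY,TW)=11, d(PY,Z)=10
iteration 4: select PY,Z (d=10); attach at lengths (5/2, 5); label the merged cluster PYZ
  updated: d(JN,PYZ)=85/6, d(PYZ,TW)=95/6
iteration 5: select JN,PYZ (d=85/6); attach at lengths (55/12, 25/12); label the merged cluster JNPYZ
  updated: d(JNPYZ,TW)=35/2
iteration 6: select JNPYZ,TW (d=35/2); attach at lengths (5/3, 33/4); label the merged cluster JNPTWYZ
final tree: (((J:5/2,N:5/2):55/12,((P:5/2,Y:5/2):5/2,Z:5):25/12):5/3,(T:1/2,W:1/2):33/4)
total length: 421/12

(((J:5/2,N:5/2):55/12,((P:5/2,Y:5/2):5/2,Z:5):25/12):5/3,(T:1/2,W:1/2):33/4)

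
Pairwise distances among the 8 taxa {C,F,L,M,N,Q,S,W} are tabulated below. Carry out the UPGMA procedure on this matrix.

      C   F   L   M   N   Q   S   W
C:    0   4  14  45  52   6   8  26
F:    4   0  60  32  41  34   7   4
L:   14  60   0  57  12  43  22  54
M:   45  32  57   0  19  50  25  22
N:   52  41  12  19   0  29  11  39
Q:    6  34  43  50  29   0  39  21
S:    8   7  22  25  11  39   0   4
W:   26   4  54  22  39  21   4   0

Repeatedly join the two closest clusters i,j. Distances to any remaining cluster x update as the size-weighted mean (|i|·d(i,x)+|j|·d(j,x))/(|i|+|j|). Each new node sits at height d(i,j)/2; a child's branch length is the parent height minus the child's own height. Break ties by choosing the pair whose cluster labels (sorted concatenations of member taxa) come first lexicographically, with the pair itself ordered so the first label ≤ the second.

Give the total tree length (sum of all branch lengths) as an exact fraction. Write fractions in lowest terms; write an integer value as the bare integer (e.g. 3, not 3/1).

1. join C+F (d=4) ⇒ CF; edges |C|=2, |F|=2
  updated: d(CF,L)=37, d(CF,M)=77/2, d(CF,N)=93/2, d(CF,Q)=20, d(CF,S)=15/2, d(CF,W)=15
2. join S+W (d=4) ⇒ SW; edges |S|=2, |W|=2
  updated: d(CF,SW)=45/4, d(L,SW)=38, d(M,SW)=47/2, d(N,SW)=25, d(Q,SW)=30
3. join CF+SW (d=45/4) ⇒ CFSW; edges |CF|=29/8, |SW|=29/8
  updated: d(CFSW,L)=75/2, d(CFSW,M)=31, d(CFSW,N)=143/4, d(CFSW,Q)=25
4. join L+N (d=12) ⇒ LN; edges |L|=6, |N|=6
  updated: d(CFSW,LN)=293/8, d(LN,M)=38, d(LN,Q)=36
5. join CFSW+Q (d=25) ⇒ CFQSW; edges |CFSW|=55/8, |Q|=25/2
  updated: d(CFQSW,LN)=73/2, d(CFQSW,M)=174/5
6. join CFQSW+M (d=174/5) ⇒ CFMQSW; edges |CFQSW|=49/10, |M|=87/5
  updated: d(CFMQSW,LN)=147/4
7. join CFMQSW+LN (d=147/4) ⇒ CFLMNQSW; edges |CFMQSW|=39/40, |LN|=99/8
final tree: (((((C:2,F:2):29/8,(S:2,W:2):29/8):55/8,Q:25/2):49/10,M:87/5):39/40,(L:6,N:6):99/8)
total length: 3291/40

3291/40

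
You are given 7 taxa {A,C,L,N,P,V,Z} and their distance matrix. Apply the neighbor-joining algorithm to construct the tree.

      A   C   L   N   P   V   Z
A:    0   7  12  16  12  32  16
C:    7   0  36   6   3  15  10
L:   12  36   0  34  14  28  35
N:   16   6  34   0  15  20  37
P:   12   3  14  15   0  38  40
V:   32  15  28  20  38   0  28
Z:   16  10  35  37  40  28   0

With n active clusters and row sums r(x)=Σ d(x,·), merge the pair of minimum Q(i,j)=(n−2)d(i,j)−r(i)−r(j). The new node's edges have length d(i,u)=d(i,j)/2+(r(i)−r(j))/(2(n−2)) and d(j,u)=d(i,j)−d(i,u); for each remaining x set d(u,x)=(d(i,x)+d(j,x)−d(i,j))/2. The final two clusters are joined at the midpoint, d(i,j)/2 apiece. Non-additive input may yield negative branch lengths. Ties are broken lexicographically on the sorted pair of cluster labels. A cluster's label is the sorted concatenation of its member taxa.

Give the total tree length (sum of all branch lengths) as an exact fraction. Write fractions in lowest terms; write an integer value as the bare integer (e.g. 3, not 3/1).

iteration 1: select L,P (d=14, Q=-211); attach at lengths (107/10, 33/10); label the merged cluster LP
  updated: d(A,LP)=5, d(C,LP)=25/2, d(LP,N)=35/2, d(LP,V)=26, d(LP,Z)=61/2
iteration 2: select A,LP (d=5, Q=-295/2); attach at lengths (9/16, 71/16); label the merged cluster ALP
  updated: d(ALP,C)=29/4, d(ALP,N)=57/4, d(ALP,V)=53/2, d(ALP,Z)=83/4
iteration 3: select N,V (d=20, Q=-427/4); attach at lengths (191/24, 289/24); label the merged cluster NV
  updated: d(ALP,NV)=83/8, d(C,NV)=1/2, d(NV,Z)=45/2
iteration 4: select ALP,NV (d=83/8, Q=-51); attach at lengths (103/16, 63/16); label the merged cluster ALNPV
  updated: d(ALNPV,C)=-21/16, d(ALNPV,Z)=263/16
iteration 5: select ALNPV,C (d=-21/16, Q=-201/8); attach at lengths (41/16, -31/8); label the merged cluster ACLNPV
  updated: d(ACLNPV,Z)=111/8
iteration 6: select ACLNPV,Z (d=111/8); attach at lengths (111/16, 111/16); label the merged cluster ACLNPVZ
final tree: ((((A:9/16,(L:107/10,P:33/10):71/16):103/16,(N:191/24,V:289/24):63/16):41/16,C:-31/8):111/16,Z:111/16)
total length: 991/16

991/16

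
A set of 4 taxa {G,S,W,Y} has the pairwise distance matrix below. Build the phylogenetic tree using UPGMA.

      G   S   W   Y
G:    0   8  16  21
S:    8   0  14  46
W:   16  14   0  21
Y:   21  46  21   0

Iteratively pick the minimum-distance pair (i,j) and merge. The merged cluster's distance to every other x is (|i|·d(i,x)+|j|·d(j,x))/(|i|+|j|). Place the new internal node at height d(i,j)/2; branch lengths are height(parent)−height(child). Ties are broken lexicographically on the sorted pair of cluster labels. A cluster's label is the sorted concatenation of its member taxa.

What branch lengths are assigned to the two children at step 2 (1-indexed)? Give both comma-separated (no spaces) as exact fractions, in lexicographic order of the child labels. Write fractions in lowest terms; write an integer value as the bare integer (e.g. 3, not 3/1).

iteration 1: select G,S (d=8); attach at lengths (4, 4); label the merged cluster GS
  updated: d(GS,W)=15, d(GS,Y)=67/2
iteration 2: select GS,W (d=15); attach at lengths (7/2, 15/2); label the merged cluster GSW
  updated: d(GSW,Y)=88/3
iteration 3: select GSW,Y (d=88/3); attach at lengths (43/6, 44/3); label the merged cluster GSWY
final tree: (((G:4,S:4):7/2,W:15/2):43/6,Y:44/3)
total length: 245/6

7/2,15/2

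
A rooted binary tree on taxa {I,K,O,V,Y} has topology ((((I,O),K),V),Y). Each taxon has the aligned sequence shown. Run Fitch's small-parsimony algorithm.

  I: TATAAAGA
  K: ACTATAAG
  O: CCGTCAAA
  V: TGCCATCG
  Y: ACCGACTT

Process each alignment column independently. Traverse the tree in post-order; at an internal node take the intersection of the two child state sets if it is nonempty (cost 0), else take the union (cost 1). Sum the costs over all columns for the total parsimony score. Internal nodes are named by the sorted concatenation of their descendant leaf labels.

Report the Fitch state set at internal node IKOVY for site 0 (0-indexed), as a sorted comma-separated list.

site 0, node IO: I={T} ∪ O={C} → {C,T} (+1)
site 0, node IKO: IO={C,T} ∪ K={A} → {A,C,T} (+1)
site 0, node IKOV: IKO={A,C,T} ∩ V={T} → {T} (+0)
site 0, node IKOVY: IKOV={T} ∪ Y={A} → {A,T} (+1)
site 1, node IO: I={A} ∪ O={C} → {A,C} (+1)
site 1, node IKO: IO={A,C} ∩ K={C} → {C} (+0)
site 1, node IKOV: IKO={C} ∪ V={G} → {C,G} (+1)
site 1, node IKOVY: IKOV={C,G} ∩ Y={C} → {C} (+0)
site 2, node IO: I={T} ∪ O={G} → {G,T} (+1)
site 2, node IKO: IO={G,T} ∩ K={T} → {T} (+0)
site 2, node IKOV: IKO={T} ∪ V={C} → {C,T} (+1)
site 2, node IKOVY: IKOV={C,T} ∩ Y={C} → {C} (+0)
site 3, node IO: I={A} ∪ O={T} → {A,T} (+1)
site 3, node IKO: IO={A,T} ∩ K={A} → {A} (+0)
site 3, node IKOV: IKO={A} ∪ V={C} → {A,C} (+1)
site 3, node IKOVY: IKOV={A,C} ∪ Y={G} → {A,C,G} (+1)
site 4, node IO: I={A} ∪ O={C} → {A,C} (+1)
site 4, node IKO: IO={A,C} ∪ K={T} → {A,C,T} (+1)
site 4, node IKOV: IKO={A,C,T} ∩ V={A} → {A} (+0)
site 4, node IKOVY: IKOV={A} ∩ Y={A} → {A} (+0)
site 5, node IO: I={A} ∩ O={A} → {A} (+0)
site 5, node IKO: IO={A} ∩ K={A} → {A} (+0)
site 5, node IKOV: IKO={A} ∪ V={T} → {A,T} (+1)
site 5, node IKOVY: IKOV={A,T} ∪ Y={C} → {A,C,T} (+1)
site 6, node IO: I={G} ∪ O={A} → {A,G} (+1)
site 6, node IKO: IO={A,G} ∩ K={A} → {A} (+0)
site 6, node IKOV: IKO={A} ∪ V={C} → {A,C} (+1)
site 6, node IKOVY: IKOV={A,C} ∪ Y={T} → {A,C,T} (+1)
site 7, node IO: I={A} ∩ O={A} → {A} (+0)
site 7, node IKO: IO={A} ∪ K={G} → {A,G} (+1)
site 7, node IKOV: IKO={A,G} ∩ V={G} → {G} (+0)
site 7, node IKOVY: IKOV={G} ∪ Y={T} → {G,T} (+1)
per-site changes: [3, 2, 2, 3, 2, 2, 3, 2]; total = 19

A,T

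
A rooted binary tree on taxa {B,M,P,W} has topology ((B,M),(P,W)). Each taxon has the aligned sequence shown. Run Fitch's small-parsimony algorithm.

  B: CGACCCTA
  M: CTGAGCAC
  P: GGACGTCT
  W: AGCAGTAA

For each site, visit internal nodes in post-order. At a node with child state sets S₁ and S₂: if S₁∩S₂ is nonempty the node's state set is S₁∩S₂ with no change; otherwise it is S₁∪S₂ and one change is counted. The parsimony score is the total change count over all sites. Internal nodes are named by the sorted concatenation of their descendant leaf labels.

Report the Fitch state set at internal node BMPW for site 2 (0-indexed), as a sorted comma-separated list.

[col 0] BM: children B:{C}, M:{C} ∩→ {C}; cost 0
[col 0] PW: children P:{G}, W:{A} ∪→ {A,G}; cost 1
[col 0] BMPW: children BM:{C}, PW:{A,G} ∪→ {A,C,G}; cost 1
[col 1] BM: children B:{G}, M:{T} ∪→ {G,T}; cost 1
[col 1] PW: children P:{G}, W:{G} ∩→ {G}; cost 0
[col 1] BMPW: children BM:{G,T}, PW:{G} ∩→ {G}; cost 0
[col 2] BM: children B:{A}, M:{G} ∪→ {A,G}; cost 1
[col 2] PW: children P:{A}, W:{C} ∪→ {A,C}; cost 1
[col 2] BMPW: children BM:{A,G}, PW:{A,C} ∩→ {A}; cost 0
[col 3] BM: children B:{C}, M:{A} ∪→ {A,C}; cost 1
[col 3] PW: children P:{C}, W:{A} ∪→ {A,C}; cost 1
[col 3] BMPW: children BM:{A,C}, PW:{A,C} ∩→ {A,C}; cost 0
[col 4] BM: children B:{C}, M:{G} ∪→ {C,G}; cost 1
[col 4] PW: children P:{G}, W:{G} ∩→ {G}; cost 0
[col 4] BMPW: children BM:{C,G}, PW:{G} ∩→ {G}; cost 0
[col 5] BM: children B:{C}, M:{C} ∩→ {C}; cost 0
[col 5] PW: children P:{T}, W:{T} ∩→ {T}; cost 0
[col 5] BMPW: children BM:{C}, PW:{T} ∪→ {C,T}; cost 1
[col 6] BM: children B:{T}, M:{A} ∪→ {A,T}; cost 1
[col 6] PW: children P:{C}, W:{A} ∪→ {A,C}; cost 1
[col 6] BMPW: children BM:{A,T}, PW:{A,C} ∩→ {A}; cost 0
[col 7] BM: children B:{A}, M:{C} ∪→ {A,C}; cost 1
[col 7] PW: children P:{T}, W:{A} ∪→ {A,T}; cost 1
[col 7] BMPW: children BM:{A,C}, PW:{A,T} ∩→ {A}; cost 0
per-site changes: [2, 1, 2, 2, 1, 1, 2, 2]; total = 13

A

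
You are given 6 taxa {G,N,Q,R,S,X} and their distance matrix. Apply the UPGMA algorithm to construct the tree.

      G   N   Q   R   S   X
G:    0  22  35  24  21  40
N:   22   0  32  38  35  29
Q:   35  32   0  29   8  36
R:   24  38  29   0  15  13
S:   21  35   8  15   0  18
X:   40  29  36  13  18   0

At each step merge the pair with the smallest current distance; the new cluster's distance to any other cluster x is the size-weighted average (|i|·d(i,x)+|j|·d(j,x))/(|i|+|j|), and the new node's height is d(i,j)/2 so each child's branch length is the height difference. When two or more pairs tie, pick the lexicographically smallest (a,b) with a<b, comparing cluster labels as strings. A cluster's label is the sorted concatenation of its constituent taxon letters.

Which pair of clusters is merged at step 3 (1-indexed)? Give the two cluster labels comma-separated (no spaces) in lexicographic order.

G,N

1. join Q+S (d=8) ⇒ QS; edges |Q|=4, |S|=4
  updated: d(G,QS)=28, d(N,QS)=67/2, d(QS,R)=22, d(QS,X)=27
2. join R+X (d=13) ⇒ RX; edges |R|=13/2, |X|=13/2
  updated: d(G,RX)=32, d(N,RX)=67/2, d(QS,RX)=49/2
3. join G+N (d=22) ⇒ GN; edges |G|=11, |N|=11
  updated: d(GN,QS)=123/4, d(GN,RX)=131/4
4. join QS+RX (d=49/2) ⇒ QRSX; edges |QS|=33/4, |RX|=23/4
  updated: d(GN,QRSX)=127/4
5. join GN+QRSX (d=127/4) ⇒ GNQRSX; edges |GN|=39/8, |QRSX|=29/8
final tree: ((G:11,N:11):39/8,((Q:4,S:4):33/4,(R:13/2,X:13/2):23/4):29/8)
total length: 131/2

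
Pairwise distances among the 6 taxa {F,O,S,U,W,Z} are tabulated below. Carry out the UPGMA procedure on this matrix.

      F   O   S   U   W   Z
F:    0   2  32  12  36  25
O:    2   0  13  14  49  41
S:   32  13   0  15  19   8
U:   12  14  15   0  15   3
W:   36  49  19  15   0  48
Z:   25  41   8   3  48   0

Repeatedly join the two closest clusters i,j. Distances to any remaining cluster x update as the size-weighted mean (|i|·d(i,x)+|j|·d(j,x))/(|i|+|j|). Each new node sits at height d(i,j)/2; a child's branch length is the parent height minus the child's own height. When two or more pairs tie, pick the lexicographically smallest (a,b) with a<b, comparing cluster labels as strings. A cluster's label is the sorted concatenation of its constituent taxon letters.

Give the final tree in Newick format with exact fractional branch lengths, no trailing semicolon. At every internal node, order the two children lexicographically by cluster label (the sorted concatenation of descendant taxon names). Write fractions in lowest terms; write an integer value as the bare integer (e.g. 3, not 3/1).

(((F:1,O:1):125/12,(S:23/4,(U:3/2,Z:3/2):17/4):17/3):317/60,W:167/10)

1. join F+O (d=2) ⇒ FO; edges |F|=1, |O|=1
  updated: d(FO,S)=45/2, d(FO,U)=13, d(FO,W)=85/2, d(FO,Z)=33
2. join U+Z (d=3) ⇒ UZ; edges |U|=3/2, |Z|=3/2
  updated: d(FO,UZ)=23, d(S,UZ)=23/2, d(UZ,W)=63/2
3. join S+UZ (d=23/2) ⇒ SUZ; edges |S|=23/4, |UZ|=17/4
  updated: d(FO,SUZ)=137/6, d(SUZ,W)=82/3
4. join FO+SUZ (d=137/6) ⇒ FOSUZ; edges |FO|=125/12, |SUZ|=17/3
  updated: d(FOSUZ,W)=167/5
5. join FOSUZ+W (d=167/5) ⇒ FOSUWZ; edges |FOSUZ|=317/60, |W|=167/10
final tree: (((F:1,O:1):125/12,(S:23/4,(U:3/2,Z:3/2):17/4):17/3):317/60,W:167/10)
total length: 796/15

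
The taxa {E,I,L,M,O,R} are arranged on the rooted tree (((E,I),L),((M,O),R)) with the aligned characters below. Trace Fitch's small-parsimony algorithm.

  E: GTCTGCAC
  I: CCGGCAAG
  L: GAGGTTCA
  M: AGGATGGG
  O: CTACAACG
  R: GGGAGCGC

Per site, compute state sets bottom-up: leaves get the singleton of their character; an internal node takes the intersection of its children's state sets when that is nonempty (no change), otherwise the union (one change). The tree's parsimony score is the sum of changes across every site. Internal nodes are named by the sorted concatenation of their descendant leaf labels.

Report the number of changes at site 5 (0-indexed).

4

EI@0: {G} ∪ {C} = {C,G} (union, +1)
EIL@0: {C,G} ∩ {G} = {G} (intersection, +0)
MO@0: {A} ∪ {C} = {A,C} (union, +1)
MOR@0: {A,C} ∪ {G} = {A,C,G} (union, +1)
EILMOR@0: {G} ∩ {A,C,G} = {G} (intersection, +0)
EI@1: {T} ∪ {C} = {C,T} (union, +1)
EIL@1: {C,T} ∪ {A} = {A,C,T} (union, +1)
MO@1: {G} ∪ {T} = {G,T} (union, +1)
MOR@1: {G,T} ∩ {G} = {G} (intersection, +0)
EILMOR@1: {A,C,T} ∪ {G} = {A,C,G,T} (union, +1)
EI@2: {C} ∪ {G} = {C,G} (union, +1)
EIL@2: {C,G} ∩ {G} = {G} (intersection, +0)
MO@2: {G} ∪ {A} = {A,G} (union, +1)
MOR@2: {A,G} ∩ {G} = {G} (intersection, +0)
EILMOR@2: {G} ∩ {G} = {G} (intersection, +0)
EI@3: {T} ∪ {G} = {G,T} (union, +1)
EIL@3: {G,T} ∩ {G} = {G} (intersection, +0)
MO@3: {A} ∪ {C} = {A,C} (union, +1)
MOR@3: {A,C} ∩ {A} = {A} (intersection, +0)
EILMOR@3: {G} ∪ {A} = {A,G} (union, +1)
EI@4: {G} ∪ {C} = {C,G} (union, +1)
EIL@4: {C,G} ∪ {T} = {C,G,T} (union, +1)
MO@4: {T} ∪ {A} = {A,T} (union, +1)
MOR@4: {A,T} ∪ {G} = {A,G,T} (union, +1)
EILMOR@4: {C,G,T} ∩ {A,G,T} = {G,T} (intersection, +0)
EI@5: {C} ∪ {A} = {A,C} (union, +1)
EIL@5: {A,C} ∪ {T} = {A,C,T} (union, +1)
MO@5: {G} ∪ {A} = {A,G} (union, +1)
MOR@5: {A,G} ∪ {C} = {A,C,G} (union, +1)
EILMOR@5: {A,C,T} ∩ {A,C,G} = {A,C} (intersection, +0)
EI@6: {A} ∩ {A} = {A} (intersection, +0)
EIL@6: {A} ∪ {C} = {A,C} (union, +1)
MO@6: {G} ∪ {C} = {C,G} (union, +1)
MOR@6: {C,G} ∩ {G} = {G} (intersection, +0)
EILMOR@6: {A,C} ∪ {G} = {A,C,G} (union, +1)
EI@7: {C} ∪ {G} = {C,G} (union, +1)
EIL@7: {C,G} ∪ {A} = {A,C,G} (union, +1)
MO@7: {G} ∩ {G} = {G} (intersection, +0)
MOR@7: {G} ∪ {C} = {C,G} (union, +1)
EILMOR@7: {A,C,G} ∩ {C,G} = {C,G} (intersection, +0)
per-site changes: [3, 4, 2, 3, 4, 4, 3, 3]; total = 26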